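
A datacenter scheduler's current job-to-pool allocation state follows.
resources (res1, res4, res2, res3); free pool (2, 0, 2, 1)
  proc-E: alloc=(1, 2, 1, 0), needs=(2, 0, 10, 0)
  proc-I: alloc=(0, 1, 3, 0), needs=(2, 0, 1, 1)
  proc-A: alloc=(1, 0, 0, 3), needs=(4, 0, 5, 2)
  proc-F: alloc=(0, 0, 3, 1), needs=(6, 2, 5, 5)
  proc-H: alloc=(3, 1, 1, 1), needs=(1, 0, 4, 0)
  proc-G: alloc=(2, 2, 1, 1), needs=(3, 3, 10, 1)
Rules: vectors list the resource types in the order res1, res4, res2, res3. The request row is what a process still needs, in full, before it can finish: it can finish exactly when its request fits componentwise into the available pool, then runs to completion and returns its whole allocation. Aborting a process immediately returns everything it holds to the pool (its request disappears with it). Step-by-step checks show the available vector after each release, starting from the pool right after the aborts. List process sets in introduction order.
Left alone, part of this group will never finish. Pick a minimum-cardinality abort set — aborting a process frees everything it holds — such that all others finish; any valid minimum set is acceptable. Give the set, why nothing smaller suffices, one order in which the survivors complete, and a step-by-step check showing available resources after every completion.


The answer: abort proc-G.
Key observation: no ordering could ever have run proc-E before the abort of proc-G; with (2, 2, 1, 1) back in the pool it fits at step 5.
Minimality: the empty abort set fails — the state is deadlocked as it stands.
The survivors complete as proc-I, proc-A, proc-H, proc-F, proc-E. Step-by-step check (starting from the post-abort pool):
  pool = (4, 2, 3, 2)
  proc-I: need (2, 0, 1, 1) fits (4, 2, 3, 2); releases (0, 1, 3, 0), pool now (4, 3, 6, 2)
  proc-A: need (4, 0, 5, 2) fits (4, 3, 6, 2); releases (1, 0, 0, 3), pool now (5, 3, 6, 5)
  proc-H: need (1, 0, 4, 0) fits (5, 3, 6, 5); releases (3, 1, 1, 1), pool now (8, 4, 7, 6)
  proc-F: need (6, 2, 5, 5) fits (8, 4, 7, 6); releases (0, 0, 3, 1), pool now (8, 4, 10, 7)
  proc-E: need (2, 0, 10, 0) fits (8, 4, 10, 7); releases (1, 2, 1, 0), pool now (9, 6, 11, 7)


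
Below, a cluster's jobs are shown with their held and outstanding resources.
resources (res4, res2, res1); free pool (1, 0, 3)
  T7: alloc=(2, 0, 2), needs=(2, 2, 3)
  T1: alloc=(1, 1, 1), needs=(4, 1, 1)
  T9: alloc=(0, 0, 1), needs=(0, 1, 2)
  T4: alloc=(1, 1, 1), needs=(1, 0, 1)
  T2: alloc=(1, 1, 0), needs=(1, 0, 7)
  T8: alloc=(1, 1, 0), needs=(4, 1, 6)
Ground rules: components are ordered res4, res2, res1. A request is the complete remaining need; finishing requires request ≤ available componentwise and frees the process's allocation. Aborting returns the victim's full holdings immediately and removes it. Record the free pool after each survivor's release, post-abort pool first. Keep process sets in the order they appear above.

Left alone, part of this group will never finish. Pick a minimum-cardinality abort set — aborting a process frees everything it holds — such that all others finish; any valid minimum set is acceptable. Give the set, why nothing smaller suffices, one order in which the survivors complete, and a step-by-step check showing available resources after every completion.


The answer: abort T2.
Key observation: T7 could never have finished before the abort; with (1, 1, 0) returned by T2, it fits at step 2.
No smaller set exists: with zero aborts the deadlock remains.
One survivor order: T4, T7, T1, T8, T9. Walking it through (post-abort pool first):
  pool = (2, 1, 3)
  T4 needs (1, 0, 1) <= (2, 1, 3) -> finishes; pool += (1, 1, 1) = (3, 2, 4)
  T7 needs (2, 2, 3) <= (3, 2, 4) -> finishes; pool += (2, 0, 2) = (5, 2, 6)
  T1 needs (4, 1, 1) <= (5, 2, 6) -> finishes; pool += (1, 1, 1) = (6, 3, 7)
  T8 needs (4, 1, 6) <= (6, 3, 7) -> finishes; pool += (1, 1, 0) = (7, 4, 7)
  T9 needs (0, 1, 2) <= (7, 4, 7) -> finishes; pool += (0, 0, 1) = (7, 4, 8)


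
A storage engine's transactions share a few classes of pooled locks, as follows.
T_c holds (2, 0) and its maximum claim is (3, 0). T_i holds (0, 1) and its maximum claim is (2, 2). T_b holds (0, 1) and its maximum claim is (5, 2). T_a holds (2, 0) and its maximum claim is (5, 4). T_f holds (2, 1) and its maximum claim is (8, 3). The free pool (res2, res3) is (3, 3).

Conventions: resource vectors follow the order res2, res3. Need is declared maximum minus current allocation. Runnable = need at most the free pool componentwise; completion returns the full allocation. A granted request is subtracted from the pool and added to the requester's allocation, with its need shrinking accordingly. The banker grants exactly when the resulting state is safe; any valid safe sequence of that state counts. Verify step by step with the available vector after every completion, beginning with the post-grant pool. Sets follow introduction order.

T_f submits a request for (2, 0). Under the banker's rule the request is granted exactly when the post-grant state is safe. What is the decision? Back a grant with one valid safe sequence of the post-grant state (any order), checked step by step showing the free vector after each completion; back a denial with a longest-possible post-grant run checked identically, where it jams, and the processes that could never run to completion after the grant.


GRANT: granting preserves safety; a valid post-grant sequence is T_c, T_i, T_a, T_f, T_b.
Key observation: granting shrinks the pool to (1, 3), yet T_c still fits and the chain goes through.
Verifying the post-grant state step by step:
  pool = (1, 3)
  T_c: need (1, 0) fits (1, 3); releases (2, 0), pool now (3, 3)
  T_i: need (2, 1) fits (3, 3); releases (0, 1), pool now (3, 4)
  T_a: need (3, 4) fits (3, 4); releases (2, 0), pool now (5, 4)
  T_f: need (4, 2) fits (5, 4); releases (4, 1), pool now (9, 5)
  T_b: need (5, 1) fits (9, 5); releases (0, 1), pool now (9, 6)


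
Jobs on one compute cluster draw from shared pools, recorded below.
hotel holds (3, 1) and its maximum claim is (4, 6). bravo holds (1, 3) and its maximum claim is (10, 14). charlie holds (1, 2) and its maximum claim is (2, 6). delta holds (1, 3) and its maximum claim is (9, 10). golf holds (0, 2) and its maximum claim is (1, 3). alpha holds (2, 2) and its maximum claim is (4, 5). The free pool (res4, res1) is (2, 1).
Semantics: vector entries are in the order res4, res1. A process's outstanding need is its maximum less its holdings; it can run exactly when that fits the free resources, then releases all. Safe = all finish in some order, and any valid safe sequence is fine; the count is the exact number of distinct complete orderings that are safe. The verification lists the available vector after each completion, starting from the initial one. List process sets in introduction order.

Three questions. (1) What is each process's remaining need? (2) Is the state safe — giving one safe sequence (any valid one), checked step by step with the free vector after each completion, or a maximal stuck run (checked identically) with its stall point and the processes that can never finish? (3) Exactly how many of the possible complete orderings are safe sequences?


(1) Outstanding need per process (order res4, res1):
  hotel: (1, 5)
  bravo: (9, 11)
  charlie: (1, 4)
  delta: (8, 7)
  golf: (1, 1)
  alpha: (2, 3)
(2) SAFE — a valid safe sequence is golf, alpha, charlie, hotel, delta, bravo.
Key observation: the order's first zero-slack moment is golf ((1, 1) needed, (2, 1) free — a requested resource with nothing to spare).
Step-by-step check:
  pool = (2, 1)
  golf needs (1, 1) <= (2, 1) -> finishes; pool += (0, 2) = (2, 3)
  alpha needs (2, 3) <= (2, 3) -> finishes; pool += (2, 2) = (4, 5)
  charlie needs (1, 4) <= (4, 5) -> finishes; pool += (1, 2) = (5, 7)
  hotel needs (1, 5) <= (5, 7) -> finishes; pool += (3, 1) = (8, 8)
  delta needs (8, 7) <= (8, 8) -> finishes; pool += (1, 3) = (9, 11)
  bravo needs (9, 11) <= (9, 11) -> finishes; pool += (1, 3) = (10, 14)
(3) The exact count: 2 of the possible complete orderings are safe sequences.


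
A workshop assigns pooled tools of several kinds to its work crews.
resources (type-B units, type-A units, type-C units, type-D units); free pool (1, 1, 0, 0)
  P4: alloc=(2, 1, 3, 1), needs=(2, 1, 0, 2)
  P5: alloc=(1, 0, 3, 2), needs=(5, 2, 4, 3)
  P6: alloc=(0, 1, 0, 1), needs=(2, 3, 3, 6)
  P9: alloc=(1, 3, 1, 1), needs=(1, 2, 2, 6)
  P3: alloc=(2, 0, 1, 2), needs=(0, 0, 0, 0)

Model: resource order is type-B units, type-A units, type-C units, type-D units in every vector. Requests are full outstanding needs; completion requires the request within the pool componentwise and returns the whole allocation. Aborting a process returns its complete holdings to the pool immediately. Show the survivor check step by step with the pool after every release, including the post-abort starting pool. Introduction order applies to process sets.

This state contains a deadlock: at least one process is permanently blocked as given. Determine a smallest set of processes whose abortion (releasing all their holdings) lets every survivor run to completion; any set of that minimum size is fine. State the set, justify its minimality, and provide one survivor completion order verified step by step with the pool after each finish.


Minimum abort set: P9.
Key observation: no ordering could ever have run P6 before the abort of P9; with (1, 3, 1, 1) back in the pool it fits at step 4.
No smaller set exists: with zero aborts the deadlock remains.
The survivors complete as P3, P4, P5, P6. Check, step by step (starting from the post-abort pool):
  pool = (2, 4, 1, 1)
  P3 needs (0, 0, 0, 0) <= (2, 4, 1, 1) -> finishes; pool += (2, 0, 1, 2) = (4, 4, 2, 3)
  P4 needs (2, 1, 0, 2) <= (4, 4, 2, 3) -> finishes; pool += (2, 1, 3, 1) = (6, 5, 5, 4)
  P5 needs (5, 2, 4, 3) <= (6, 5, 5, 4) -> finishes; pool += (1, 0, 3, 2) = (7, 5, 8, 6)
  P6 needs (2, 3, 3, 6) <= (7, 5, 8, 6) -> finishes; pool += (0, 1, 0, 1) = (7, 6, 8, 7)


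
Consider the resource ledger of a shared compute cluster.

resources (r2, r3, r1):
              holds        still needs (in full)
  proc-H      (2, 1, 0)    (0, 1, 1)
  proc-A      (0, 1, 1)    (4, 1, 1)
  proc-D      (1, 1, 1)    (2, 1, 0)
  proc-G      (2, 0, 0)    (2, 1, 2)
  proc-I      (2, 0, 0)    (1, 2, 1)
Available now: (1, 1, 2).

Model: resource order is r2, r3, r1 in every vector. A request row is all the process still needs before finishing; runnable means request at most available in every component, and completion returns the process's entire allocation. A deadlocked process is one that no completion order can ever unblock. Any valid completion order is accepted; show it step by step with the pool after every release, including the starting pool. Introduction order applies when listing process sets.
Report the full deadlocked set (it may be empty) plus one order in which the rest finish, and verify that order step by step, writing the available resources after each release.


The deadlocked set is empty.
Key observation: there is always a runnable process — proc-H first — so the state unwinds completely.
The rest can finish in the order proc-H, proc-G, proc-I, proc-D, proc-A. Verifying each step:
  pool = (1, 1, 2)
  proc-H: need (0, 1, 1) fits (1, 1, 2); releases (2, 1, 0), pool now (3, 2, 2)
  proc-G: need (2, 1, 2) fits (3, 2, 2); releases (2, 0, 0), pool now (5, 2, 2)
  proc-I: need (1, 2, 1) fits (5, 2, 2); releases (2, 0, 0), pool now (7, 2, 2)
  proc-D: need (2, 1, 0) fits (7, 2, 2); releases (1, 1, 1), pool now (8, 3, 3)
  proc-A: need (4, 1, 1) fits (8, 3, 3); releases (0, 1, 1), pool now (8, 4, 4)


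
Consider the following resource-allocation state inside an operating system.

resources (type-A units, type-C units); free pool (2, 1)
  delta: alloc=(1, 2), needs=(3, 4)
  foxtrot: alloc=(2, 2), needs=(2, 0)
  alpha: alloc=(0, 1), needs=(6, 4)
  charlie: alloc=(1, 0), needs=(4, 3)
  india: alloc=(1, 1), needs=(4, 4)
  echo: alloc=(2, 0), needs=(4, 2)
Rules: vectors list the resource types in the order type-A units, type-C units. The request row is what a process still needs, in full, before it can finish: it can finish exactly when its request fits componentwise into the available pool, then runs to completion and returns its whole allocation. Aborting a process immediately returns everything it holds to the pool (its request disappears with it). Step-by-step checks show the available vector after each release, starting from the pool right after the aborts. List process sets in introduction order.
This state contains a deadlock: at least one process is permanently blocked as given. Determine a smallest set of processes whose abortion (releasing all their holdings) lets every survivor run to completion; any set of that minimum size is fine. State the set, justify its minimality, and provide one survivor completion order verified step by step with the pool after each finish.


Minimum abort set: india.
Key observation: delta was stuck for good until india gave back (1, 1); in the order shown it finishes at step 3.
Why nothing smaller works: aborting no one leaves the state deadlocked as given.
The survivors complete as foxtrot, charlie, delta, alpha, echo. Check, step by step (starting from the post-abort pool):
  pool = (3, 2)
  foxtrot needs (2, 0) <= (3, 2) -> finishes; pool += (2, 2) = (5, 4)
  charlie needs (4, 3) <= (5, 4) -> finishes; pool += (1, 0) = (6, 4)
  delta needs (3, 4) <= (6, 4) -> finishes; pool += (1, 2) = (7, 6)
  alpha needs (6, 4) <= (7, 6) -> finishes; pool += (0, 1) = (7, 7)
  echo needs (4, 2) <= (7, 7) -> finishes; pool += (2, 0) = (9, 7)


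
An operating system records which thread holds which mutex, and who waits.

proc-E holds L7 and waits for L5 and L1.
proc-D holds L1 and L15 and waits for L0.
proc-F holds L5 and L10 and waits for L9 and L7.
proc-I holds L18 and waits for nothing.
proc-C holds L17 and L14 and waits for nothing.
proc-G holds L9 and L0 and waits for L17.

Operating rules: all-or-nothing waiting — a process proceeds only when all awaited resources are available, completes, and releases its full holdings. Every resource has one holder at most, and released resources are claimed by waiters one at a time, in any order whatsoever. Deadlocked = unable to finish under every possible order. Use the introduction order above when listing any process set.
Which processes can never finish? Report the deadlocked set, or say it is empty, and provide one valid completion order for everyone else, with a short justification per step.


The deadlocked set is proc-E and proc-F.
Key observation: nobody on the ring proc-E -> proc-F -> proc-E can start until another member finishes, which never happens; no other process is dragged down with it.
The rest can finish in the order proc-I, proc-C, proc-G, proc-D.
Verifying each step:
  proc-I: no waits; runs immediately, freeing L18
  proc-C: no waits; runs immediately, freeing L17 and L14
  proc-G: everything it awaited (L17) is free; runs, freeing L9 and L0
  proc-D: everything it awaited (L0) is free; runs, freeing L1 and L15


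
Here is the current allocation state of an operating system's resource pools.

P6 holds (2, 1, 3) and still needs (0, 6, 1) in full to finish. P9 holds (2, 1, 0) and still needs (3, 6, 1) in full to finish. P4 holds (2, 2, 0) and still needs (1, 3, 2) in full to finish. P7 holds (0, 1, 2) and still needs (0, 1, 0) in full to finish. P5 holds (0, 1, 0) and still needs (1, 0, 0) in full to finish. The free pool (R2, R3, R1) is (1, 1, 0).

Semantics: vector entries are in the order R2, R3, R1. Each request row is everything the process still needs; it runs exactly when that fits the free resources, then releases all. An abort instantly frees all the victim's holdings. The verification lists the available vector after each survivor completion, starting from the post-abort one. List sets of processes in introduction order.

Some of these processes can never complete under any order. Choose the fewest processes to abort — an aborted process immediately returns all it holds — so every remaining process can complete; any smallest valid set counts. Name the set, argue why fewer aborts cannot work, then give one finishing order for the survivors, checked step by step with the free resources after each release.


The answer: abort P6.
Key observation: P9 had no path to completion before; after the abort of P6 ((2, 1, 3) returned), step 4 is where it fits.
Why nothing smaller works: aborting no one leaves the state deadlocked as given.
Survivors finish in the order: P5, P7, P4, P9. Walking it through (pool after the aborts first):
  pool = (3, 2, 3)
  run P5 (needs (1, 0, 0), free (3, 2, 3)); after release of (0, 1, 0) the pool is (3, 3, 3)
  run P7 (needs (0, 1, 0), free (3, 3, 3)); after release of (0, 1, 2) the pool is (3, 4, 5)
  run P4 (needs (1, 3, 2), free (3, 4, 5)); after release of (2, 2, 0) the pool is (5, 6, 5)
  run P9 (needs (3, 6, 1), free (5, 6, 5)); after release of (2, 1, 0) the pool is (7, 7, 5)


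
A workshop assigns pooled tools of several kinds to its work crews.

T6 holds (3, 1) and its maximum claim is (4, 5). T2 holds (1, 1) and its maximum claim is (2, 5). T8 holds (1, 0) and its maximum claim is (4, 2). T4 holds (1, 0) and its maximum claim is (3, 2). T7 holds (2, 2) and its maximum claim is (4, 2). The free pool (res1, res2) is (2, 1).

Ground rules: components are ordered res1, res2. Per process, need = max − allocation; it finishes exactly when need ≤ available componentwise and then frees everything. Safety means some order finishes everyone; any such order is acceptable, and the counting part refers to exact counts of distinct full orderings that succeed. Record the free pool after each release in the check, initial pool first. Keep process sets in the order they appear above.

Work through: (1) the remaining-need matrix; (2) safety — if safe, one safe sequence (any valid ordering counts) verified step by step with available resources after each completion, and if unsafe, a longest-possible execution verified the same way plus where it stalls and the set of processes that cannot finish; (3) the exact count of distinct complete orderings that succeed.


(1) Need matrix, components ordered res1, res2:
  T6: (1, 4)
  T2: (1, 4)
  T8: (3, 2)
  T4: (2, 2)
  T7: (2, 0)
(2) UNSAFE.
Key observation: no order helps: past T7, T4, T8, the free pool tops out at (6, 3), below what each blocked process needs in res2.
Going as far as possible: T7, T4, T8; after that, nothing fits. Walking it through:
  pool = (2, 1)
  T7: need (2, 0) fits (2, 1); releases (2, 2), pool now (4, 3)
  T4: need (2, 2) fits (4, 3); releases (1, 0), pool now (5, 3)
  T8: need (3, 2) fits (5, 3); releases (1, 0), pool now (6, 3)
  T6 cannot run: need (1, 4) vs free (6, 3) (insufficient res2)
  T2 cannot run: need (1, 4) vs free (6, 3) (insufficient res2)
Never able to finish: T6 and T2.
(3) Precisely 0 of the possible complete orderings are safe sequences.


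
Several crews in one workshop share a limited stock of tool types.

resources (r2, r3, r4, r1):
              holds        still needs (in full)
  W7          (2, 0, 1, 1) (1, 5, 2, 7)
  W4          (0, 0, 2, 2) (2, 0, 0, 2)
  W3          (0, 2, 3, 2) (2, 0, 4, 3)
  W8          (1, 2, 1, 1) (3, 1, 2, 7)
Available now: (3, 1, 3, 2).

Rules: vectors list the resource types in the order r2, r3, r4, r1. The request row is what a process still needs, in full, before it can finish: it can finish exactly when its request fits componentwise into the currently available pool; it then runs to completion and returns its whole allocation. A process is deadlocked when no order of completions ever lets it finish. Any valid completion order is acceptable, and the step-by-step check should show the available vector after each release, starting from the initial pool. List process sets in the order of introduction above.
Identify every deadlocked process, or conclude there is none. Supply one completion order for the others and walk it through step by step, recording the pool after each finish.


The deadlocked set is W7 and W8.
Key observation: the wall is r1: completing W4, W3 brings the pool only to (3, 3, 8, 6), and all the rest need more.
The rest can finish in the order W4, W3. Check, step by step:
  pool = (3, 1, 3, 2)
  W4: need (2, 0, 0, 2) fits (3, 1, 3, 2); releases (0, 0, 2, 2), pool now (3, 1, 5, 4)
  W3: need (2, 0, 4, 3) fits (3, 1, 5, 4); releases (0, 2, 3, 2), pool now (3, 3, 8, 6)
None of the blocked processes ever fits:
  blocked: W7 wants (1, 5, 2, 7), pool (3, 3, 8, 6) — not enough r3 and r1
  blocked: W8 wants (3, 1, 2, 7), pool (3, 3, 8, 6) — not enough r1


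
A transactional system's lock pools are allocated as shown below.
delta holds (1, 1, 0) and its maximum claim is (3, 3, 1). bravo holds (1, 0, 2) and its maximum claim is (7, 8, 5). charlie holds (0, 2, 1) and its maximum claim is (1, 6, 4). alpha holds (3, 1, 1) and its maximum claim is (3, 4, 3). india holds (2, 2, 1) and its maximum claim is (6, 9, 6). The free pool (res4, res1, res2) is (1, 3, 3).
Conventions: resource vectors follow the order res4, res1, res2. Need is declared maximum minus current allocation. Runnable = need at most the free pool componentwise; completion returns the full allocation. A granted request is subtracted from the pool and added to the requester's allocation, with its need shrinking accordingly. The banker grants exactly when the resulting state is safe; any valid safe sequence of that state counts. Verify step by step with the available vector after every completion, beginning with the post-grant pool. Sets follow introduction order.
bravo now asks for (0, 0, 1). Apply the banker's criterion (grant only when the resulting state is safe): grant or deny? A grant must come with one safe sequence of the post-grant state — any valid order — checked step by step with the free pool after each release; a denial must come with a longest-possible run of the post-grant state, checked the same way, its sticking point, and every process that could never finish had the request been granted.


DENY — the pretend-granted state is unsafe.
Key observation: after alpha, charlie, delta the pool peaks at (5, 7, 4), and each blocked process is short somewhere: bravo on res4, res1; india on res2.
Pretend the grant happened; the run alpha, charlie, delta goes as far as possible. Check, step by step:
  pool = (1, 3, 2)
  alpha: need (0, 3, 2) fits (1, 3, 2); releases (3, 1, 1), pool now (4, 4, 3)
  charlie: need (1, 4, 3) fits (4, 4, 3); releases (0, 2, 1), pool now (4, 6, 4)
  delta: need (2, 2, 1) fits (4, 6, 4); releases (1, 1, 0), pool now (5, 7, 4)
  bravo still needs (6, 8, 2) but only (5, 7, 4) is free — short on res4 and res1
  india still needs (4, 7, 5) but only (5, 7, 4) is free — short on res2
Post-grant, the permanently blocked set is bravo and india.


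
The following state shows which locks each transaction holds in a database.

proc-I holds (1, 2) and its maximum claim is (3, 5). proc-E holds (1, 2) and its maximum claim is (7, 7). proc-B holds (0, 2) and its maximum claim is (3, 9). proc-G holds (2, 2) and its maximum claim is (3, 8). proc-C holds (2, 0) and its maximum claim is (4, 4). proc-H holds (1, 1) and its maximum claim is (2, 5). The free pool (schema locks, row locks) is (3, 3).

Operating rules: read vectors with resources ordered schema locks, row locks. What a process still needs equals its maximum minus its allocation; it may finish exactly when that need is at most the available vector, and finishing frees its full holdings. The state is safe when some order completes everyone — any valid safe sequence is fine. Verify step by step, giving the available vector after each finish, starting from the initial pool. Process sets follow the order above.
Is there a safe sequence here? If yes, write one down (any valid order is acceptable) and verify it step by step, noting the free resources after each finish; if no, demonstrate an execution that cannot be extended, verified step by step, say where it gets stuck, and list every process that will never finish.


SAFE, for example via the order proc-I, proc-H, proc-G, proc-E, proc-C, proc-B.
Key observation: proc-I is the earliest step where a requested resource binds exactly: need (2, 3), pool (3, 3) at its turn.
Verifying each step:
  pool = (3, 3)
  proc-I: need (2, 3) fits (3, 3); releases (1, 2), pool now (4, 5)
  proc-H: need (1, 4) fits (4, 5); releases (1, 1), pool now (5, 6)
  proc-G: need (1, 6) fits (5, 6); releases (2, 2), pool now (7, 8)
  proc-E: need (6, 5) fits (7, 8); releases (1, 2), pool now (8, 10)
  proc-C: need (2, 4) fits (8, 10); releases (2, 0), pool now (10, 10)
  proc-B: need (3, 7) fits (10, 10); releases (0, 2), pool now (10, 12)


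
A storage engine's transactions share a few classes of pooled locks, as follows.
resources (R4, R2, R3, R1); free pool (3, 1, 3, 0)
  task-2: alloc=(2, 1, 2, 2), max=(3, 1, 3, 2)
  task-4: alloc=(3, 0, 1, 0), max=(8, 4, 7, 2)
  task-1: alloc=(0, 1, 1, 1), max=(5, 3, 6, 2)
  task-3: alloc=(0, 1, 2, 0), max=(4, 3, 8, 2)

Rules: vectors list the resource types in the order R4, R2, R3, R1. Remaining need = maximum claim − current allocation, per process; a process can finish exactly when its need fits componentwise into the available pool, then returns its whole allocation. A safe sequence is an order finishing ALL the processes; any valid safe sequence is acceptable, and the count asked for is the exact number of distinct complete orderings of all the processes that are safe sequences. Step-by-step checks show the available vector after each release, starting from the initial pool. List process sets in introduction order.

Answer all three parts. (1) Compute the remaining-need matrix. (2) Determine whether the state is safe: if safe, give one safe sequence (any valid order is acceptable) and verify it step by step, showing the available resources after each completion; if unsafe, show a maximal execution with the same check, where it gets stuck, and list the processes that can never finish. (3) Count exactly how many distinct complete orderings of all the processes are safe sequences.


(1) Outstanding need per process (order R4, R2, R3, R1):
  task-2: (1, 0, 1, 0)
  task-4: (5, 4, 6, 2)
  task-1: (5, 2, 5, 1)
  task-3: (4, 2, 6, 2)
(2) SAFE, for example via the order task-2, task-1, task-3, task-4.
Key observation: the order's first zero-slack moment is task-1 ((5, 2, 5, 1) needed, (5, 2, 5, 2) free — a requested resource with nothing to spare).
Verifying each step:
  pool = (3, 1, 3, 0)
  task-2 needs (1, 0, 1, 0) <= (3, 1, 3, 0) -> finishes; pool += (2, 1, 2, 2) = (5, 2, 5, 2)
  task-1 needs (5, 2, 5, 1) <= (5, 2, 5, 2) -> finishes; pool += (0, 1, 1, 1) = (5, 3, 6, 3)
  task-3 needs (4, 2, 6, 2) <= (5, 3, 6, 3) -> finishes; pool += (0, 1, 2, 0) = (5, 4, 8, 3)
  task-4 needs (5, 4, 6, 2) <= (5, 4, 8, 3) -> finishes; pool += (3, 0, 1, 0) = (8, 4, 9, 3)
(3) The exact count: 1 of the possible complete orderings is a safe sequence.


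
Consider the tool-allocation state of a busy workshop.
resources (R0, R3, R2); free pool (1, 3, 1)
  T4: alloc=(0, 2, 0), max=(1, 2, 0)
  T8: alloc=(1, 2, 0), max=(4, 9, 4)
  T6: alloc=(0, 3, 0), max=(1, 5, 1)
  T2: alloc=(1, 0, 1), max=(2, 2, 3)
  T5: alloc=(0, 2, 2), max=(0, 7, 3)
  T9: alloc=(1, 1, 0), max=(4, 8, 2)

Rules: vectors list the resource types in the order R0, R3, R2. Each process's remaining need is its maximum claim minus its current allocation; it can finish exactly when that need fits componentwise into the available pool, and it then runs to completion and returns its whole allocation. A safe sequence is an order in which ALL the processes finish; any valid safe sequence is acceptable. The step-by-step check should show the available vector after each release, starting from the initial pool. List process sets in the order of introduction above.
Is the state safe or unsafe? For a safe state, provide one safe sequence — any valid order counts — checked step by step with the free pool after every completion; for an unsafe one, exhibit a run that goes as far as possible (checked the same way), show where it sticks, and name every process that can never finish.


UNSAFE.
Key observation: after T6, T5, T2, T4 complete, (2, 10, 4) is the best the pool ever gets, yet each leftover process wants more R0.
Going as far as possible: T6, T5, T2, T4; after that, nothing fits. Check, step by step:
  pool = (1, 3, 1)
  T6 needs (1, 2, 1) <= (1, 3, 1) -> finishes; pool += (0, 3, 0) = (1, 6, 1)
  T5 needs (0, 5, 1) <= (1, 6, 1) -> finishes; pool += (0, 2, 2) = (1, 8, 3)
  T2 needs (1, 2, 2) <= (1, 8, 3) -> finishes; pool += (1, 0, 1) = (2, 8, 4)
  T4 needs (1, 0, 0) <= (2, 8, 4) -> finishes; pool += (0, 2, 0) = (2, 10, 4)
  T8 still needs (3, 7, 4) but only (2, 10, 4) is free — short on R0
  T9 still needs (3, 7, 2) but only (2, 10, 4) is free — short on R0
Never able to finish: T8 and T9.


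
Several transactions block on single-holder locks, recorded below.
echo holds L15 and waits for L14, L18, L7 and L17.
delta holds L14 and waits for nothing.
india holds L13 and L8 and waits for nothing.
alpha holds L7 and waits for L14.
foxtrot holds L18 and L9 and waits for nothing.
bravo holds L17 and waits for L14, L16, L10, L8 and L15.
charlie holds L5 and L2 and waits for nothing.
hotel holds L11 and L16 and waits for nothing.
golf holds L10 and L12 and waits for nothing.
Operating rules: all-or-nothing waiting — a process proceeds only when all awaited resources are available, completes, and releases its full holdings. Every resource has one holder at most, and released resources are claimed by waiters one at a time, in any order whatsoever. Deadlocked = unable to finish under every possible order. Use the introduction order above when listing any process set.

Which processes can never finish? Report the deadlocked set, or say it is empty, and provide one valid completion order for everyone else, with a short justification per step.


The deadlocked set is echo and bravo.
Key observation: the cycle echo -> bravo -> echo can never break — each member waits on the next; no other process is dragged down with it.
A valid finishing order for the others: foxtrot, delta, india, charlie, alpha, hotel, golf.
Step-by-step check:
  foxtrot waits on nothing -> runs at once and releases L18 and L9
  delta waits on nothing -> runs at once and releases L14
  india waits on nothing -> runs at once and releases L13 and L8
  charlie waits on nothing -> runs at once and releases L5 and L2
  alpha waits on L14 — all released -> runs and releases L7
  hotel waits on nothing -> runs at once and releases L11 and L16
  golf waits on nothing -> runs at once and releases L10 and L12


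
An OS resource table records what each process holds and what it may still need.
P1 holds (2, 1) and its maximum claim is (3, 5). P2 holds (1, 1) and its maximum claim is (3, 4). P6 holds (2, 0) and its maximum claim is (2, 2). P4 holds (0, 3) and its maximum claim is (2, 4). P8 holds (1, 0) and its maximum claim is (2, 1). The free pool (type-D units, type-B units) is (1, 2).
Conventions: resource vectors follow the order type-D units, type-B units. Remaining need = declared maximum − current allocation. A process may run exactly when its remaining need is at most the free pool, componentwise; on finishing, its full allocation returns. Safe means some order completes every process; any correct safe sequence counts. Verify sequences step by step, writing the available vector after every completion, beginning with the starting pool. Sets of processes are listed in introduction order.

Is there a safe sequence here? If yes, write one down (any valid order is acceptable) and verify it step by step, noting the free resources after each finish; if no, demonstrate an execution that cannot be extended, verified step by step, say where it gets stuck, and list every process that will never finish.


The state is SAFE; one workable sequence: P8, P6, P4, P1, P2.
Key observation: the first exact fit in this order is P8 — it needs (1, 1) with (1, 2) free, meeting a requested resource to the last unit.
Step-by-step check:
  pool = (1, 2)
  run P8 (needs (1, 1), free (1, 2)); after release of (1, 0) the pool is (2, 2)
  run P6 (needs (0, 2), free (2, 2)); after release of (2, 0) the pool is (4, 2)
  run P4 (needs (2, 1), free (4, 2)); after release of (0, 3) the pool is (4, 5)
  run P1 (needs (1, 4), free (4, 5)); after release of (2, 1) the pool is (6, 6)
  run P2 (needs (2, 3), free (6, 6)); after release of (1, 1) the pool is (7, 7)


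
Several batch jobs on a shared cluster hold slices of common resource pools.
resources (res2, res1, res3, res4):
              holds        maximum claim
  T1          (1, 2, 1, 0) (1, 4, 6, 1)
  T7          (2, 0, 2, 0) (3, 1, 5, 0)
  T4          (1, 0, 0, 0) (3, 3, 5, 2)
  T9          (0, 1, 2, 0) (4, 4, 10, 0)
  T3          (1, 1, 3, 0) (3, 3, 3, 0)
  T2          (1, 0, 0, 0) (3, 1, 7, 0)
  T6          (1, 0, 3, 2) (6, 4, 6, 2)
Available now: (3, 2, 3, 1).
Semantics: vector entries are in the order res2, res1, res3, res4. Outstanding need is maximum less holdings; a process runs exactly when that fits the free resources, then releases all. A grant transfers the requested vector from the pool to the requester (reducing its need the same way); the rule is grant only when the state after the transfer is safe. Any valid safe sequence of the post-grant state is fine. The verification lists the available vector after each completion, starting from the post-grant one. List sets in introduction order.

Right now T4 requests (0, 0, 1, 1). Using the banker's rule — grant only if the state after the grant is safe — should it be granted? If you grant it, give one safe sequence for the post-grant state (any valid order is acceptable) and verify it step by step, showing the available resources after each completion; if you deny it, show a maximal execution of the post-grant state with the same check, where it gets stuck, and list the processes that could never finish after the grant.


DENY. Granting would leave the state unsafe.
Key observation: after T3, T7, T2 the pool peaks at (7, 3, 7, 0), and each blocked process is short somewhere: T1 on res4; T4 on res4; T9 on res3; T6 on res1.
Pretend the grant happened; the run T3, T7, T2 goes as far as possible. Step-by-step check:
  pool = (3, 2, 2, 0)
  T3: need (2, 2, 0, 0) fits (3, 2, 2, 0); releases (1, 1, 3, 0), pool now (4, 3, 5, 0)
  T7: need (1, 1, 3, 0) fits (4, 3, 5, 0); releases (2, 0, 2, 0), pool now (6, 3, 7, 0)
  T2: need (2, 1, 7, 0) fits (6, 3, 7, 0); releases (1, 0, 0, 0), pool now (7, 3, 7, 0)
  blocked: T1 wants (0, 2, 5, 1), pool (7, 3, 7, 0) — not enough res4
  blocked: T4 wants (2, 3, 4, 1), pool (7, 3, 7, 0) — not enough res4
  blocked: T9 wants (4, 3, 8, 0), pool (7, 3, 7, 0) — not enough res3
  blocked: T6 wants (5, 4, 3, 0), pool (7, 3, 7, 0) — not enough res1
Had the request been granted, T1, T4, T9 and T6 could never finish.


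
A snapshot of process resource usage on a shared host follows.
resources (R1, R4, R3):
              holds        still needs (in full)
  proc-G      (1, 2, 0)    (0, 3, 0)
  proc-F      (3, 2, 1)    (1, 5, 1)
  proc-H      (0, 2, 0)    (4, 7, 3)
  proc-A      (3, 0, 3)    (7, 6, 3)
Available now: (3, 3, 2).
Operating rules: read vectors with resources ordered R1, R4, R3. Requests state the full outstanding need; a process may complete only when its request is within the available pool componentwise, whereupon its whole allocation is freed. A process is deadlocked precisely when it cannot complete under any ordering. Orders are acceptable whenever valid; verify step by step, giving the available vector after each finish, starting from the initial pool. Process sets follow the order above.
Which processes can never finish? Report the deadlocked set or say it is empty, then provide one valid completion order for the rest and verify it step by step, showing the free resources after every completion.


No process is deadlocked.
Key observation: beginning at proc-G, releases accumulate fast enough that every process eventually fits.
A valid finishing order for the others: proc-G, proc-F, proc-H, proc-A. Step-by-step check:
  pool = (3, 3, 2)
  proc-G needs (0, 3, 0) <= (3, 3, 2) -> finishes; pool += (1, 2, 0) = (4, 5, 2)
  proc-F needs (1, 5, 1) <= (4, 5, 2) -> finishes; pool += (3, 2, 1) = (7, 7, 3)
  proc-H needs (4, 7, 3) <= (7, 7, 3) -> finishes; pool += (0, 2, 0) = (7, 9, 3)
  proc-A needs (7, 6, 3) <= (7, 9, 3) -> finishes; pool += (3, 0, 3) = (10, 9, 6)


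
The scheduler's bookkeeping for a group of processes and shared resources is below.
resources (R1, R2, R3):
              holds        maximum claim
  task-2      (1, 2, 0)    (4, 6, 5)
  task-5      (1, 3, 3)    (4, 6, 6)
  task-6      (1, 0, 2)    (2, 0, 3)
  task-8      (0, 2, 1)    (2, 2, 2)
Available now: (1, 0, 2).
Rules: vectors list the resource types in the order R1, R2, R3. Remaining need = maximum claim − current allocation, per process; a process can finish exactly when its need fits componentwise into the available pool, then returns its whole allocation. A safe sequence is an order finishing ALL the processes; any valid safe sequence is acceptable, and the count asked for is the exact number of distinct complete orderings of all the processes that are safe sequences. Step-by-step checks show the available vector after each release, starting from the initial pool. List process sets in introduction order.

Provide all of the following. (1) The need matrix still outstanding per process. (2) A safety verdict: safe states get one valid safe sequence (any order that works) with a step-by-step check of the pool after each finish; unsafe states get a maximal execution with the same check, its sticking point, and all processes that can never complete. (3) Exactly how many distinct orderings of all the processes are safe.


(1) Outstanding need per process (order R1, R2, R3):
  task-2: (3, 4, 5)
  task-5: (3, 3, 3)
  task-6: (1, 0, 1)
  task-8: (2, 0, 1)
(2) UNSAFE.
Key observation: even finishing task-6, task-8 leaves just (2, 2, 5) free — too little R1 for any of the remaining processes.
The run task-6, task-8 cannot be extended any further. Check, step by step:
  pool = (1, 0, 2)
  run task-6 (needs (1, 0, 1), free (1, 0, 2)); after release of (1, 0, 2) the pool is (2, 0, 4)
  run task-8 (needs (2, 0, 1), free (2, 0, 4)); after release of (0, 2, 1) the pool is (2, 2, 5)
  task-2 still needs (3, 4, 5) but only (2, 2, 5) is free — short on R1 and R2
  task-5 still needs (3, 3, 3) but only (2, 2, 5) is free — short on R1 and R2
Processes that can never finish: task-2 and task-5.
(3) Exactly 0 of the possible complete orderings are safe sequences.


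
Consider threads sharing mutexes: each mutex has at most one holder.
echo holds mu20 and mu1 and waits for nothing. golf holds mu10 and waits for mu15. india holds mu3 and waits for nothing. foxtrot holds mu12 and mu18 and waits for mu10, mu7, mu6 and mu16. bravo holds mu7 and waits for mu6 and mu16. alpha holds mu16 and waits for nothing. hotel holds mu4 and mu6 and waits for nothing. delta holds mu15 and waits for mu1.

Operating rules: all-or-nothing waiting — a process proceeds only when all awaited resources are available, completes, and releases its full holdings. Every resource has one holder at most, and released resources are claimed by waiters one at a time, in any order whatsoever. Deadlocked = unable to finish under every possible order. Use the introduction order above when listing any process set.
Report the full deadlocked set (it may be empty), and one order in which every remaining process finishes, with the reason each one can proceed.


The deadlocked set is empty.
Key observation: there is no circular wait here — follow any chain and it reaches a process that is free to run now.
One completion order for the rest: hotel, alpha, echo, india, delta, bravo, golf, foxtrot.
Check, step by step:
  run hotel (it waits on nothing); releases mu4 and mu6
  run alpha (it waits on nothing); releases mu16
  run echo (it waits on nothing); releases mu20 and mu1
  run india (it waits on nothing); releases mu3
  delta: everything it awaited (mu1) is free; runs, freeing mu15
  bravo: everything it awaited (mu6 and mu16) is free; runs, freeing mu7
  golf: everything it awaited (mu15) is free; runs, freeing mu10
  foxtrot: everything it awaited (mu10, mu7, mu6 and mu16) is free; runs, freeing mu12 and mu18
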